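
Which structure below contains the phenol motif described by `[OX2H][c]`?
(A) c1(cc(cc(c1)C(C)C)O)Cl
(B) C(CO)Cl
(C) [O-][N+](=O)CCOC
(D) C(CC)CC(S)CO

A

[OX2H][c] describes a hydroxyl oxygen attached to an aromatic carbon (a phenol).
(A) contains a hydroxyl group (-OH), which satisfies every atom and bond constraint.
(B) has a hydroxyl group (-OH) but the -OH is on an aliphatic carbon, not an aromatic c.
(C) has a methoxy ether (-OCH3) but the oxygen has H0, not H1.
(D) has a hydroxyl group (-OH) but the -OH is on an aliphatic carbon, not an aromatic c.
So the answer is (A).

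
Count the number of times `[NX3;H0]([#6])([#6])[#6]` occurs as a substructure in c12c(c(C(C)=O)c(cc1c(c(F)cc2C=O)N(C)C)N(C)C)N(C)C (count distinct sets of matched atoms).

3

[NX3;H0]([#6])([#6])[#6] is the SMARTS for a tertiary amine: a trivalent nitrogen with no H, bonded to three carbons.
The molecule carries 3 separate instances of a dimethylamino group (-N(CH3)2) meeting every constraint; each maps to a distinct set of atoms, giving 3 matches.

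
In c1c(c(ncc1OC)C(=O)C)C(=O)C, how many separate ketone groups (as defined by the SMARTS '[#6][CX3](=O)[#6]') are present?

2

[#6][CX3](=O)[#6] is the SMARTS for a ketone: a carbonyl carbon (no H) flanked by two carbons.
The molecule carries 2 separate instances of an acetyl/ketone group (-C(=O)CH3) meeting every constraint; each maps to a distinct set of atoms, giving 2 matches.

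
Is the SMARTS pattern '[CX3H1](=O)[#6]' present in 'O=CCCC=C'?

Yes

The pattern [CX3H1](=O)[#6] describes an sp2 carbon with one H, double-bonded to O and single-bonded to carbon — an aldehyde.
The molecule carries an aldehyde (-CHO), whose atoms satisfy every constraint of the query, so the pattern matches.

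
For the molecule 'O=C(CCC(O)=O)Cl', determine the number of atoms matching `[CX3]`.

2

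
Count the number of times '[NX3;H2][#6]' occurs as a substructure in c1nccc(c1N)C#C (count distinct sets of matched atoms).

[NX3;H2][#6] is the SMARTS for a primary amine: a trivalent nitrogen with two H attached to carbon.
Exactly one fragment in the molecule meets all constraints, giving 1 match.

1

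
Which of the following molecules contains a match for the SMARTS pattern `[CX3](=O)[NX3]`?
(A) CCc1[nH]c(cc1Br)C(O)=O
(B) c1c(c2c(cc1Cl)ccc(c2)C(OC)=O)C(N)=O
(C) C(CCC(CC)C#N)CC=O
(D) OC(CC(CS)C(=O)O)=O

[CX3](=O)[NX3] describes a carbonyl carbon bonded to a trivalent nitrogen (an amide).
(A) has a carboxylic acid group (-C(=O)OH) but the carbonyl is bonded to O, not to an NX3 nitrogen.
(B) contains a primary amide (-C(=O)NH2), which satisfies every atom and bond constraint.
(C) has a nitrile (-C#N) but the nitrile N is NX1 (triple-bonded), not NX3.
(D) has a carboxylic acid group (-C(=O)OH) but the carbonyl is bonded to O, not to an NX3 nitrogen.
So the answer is (B).

B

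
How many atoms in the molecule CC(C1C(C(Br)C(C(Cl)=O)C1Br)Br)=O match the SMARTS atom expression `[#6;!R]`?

Check the 14 heavy atoms by environment: 5× C (in 5-ring) → no; 3× C (acyclic) → match; 2× O (acyclic) → no; 1× Cl (acyclic) → no; 3× Br (acyclic) → no.
That gives 3 matching atoms.

3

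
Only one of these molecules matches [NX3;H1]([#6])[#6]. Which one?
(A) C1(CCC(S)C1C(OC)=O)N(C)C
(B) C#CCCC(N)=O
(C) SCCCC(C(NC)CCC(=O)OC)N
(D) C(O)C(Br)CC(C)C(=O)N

C

[NX3;H1]([#6])[#6] describes a trivalent nitrogen with one H, bonded to two carbons (a secondary amine).
(A) has a dimethylamino group (-N(CH3)2) but the nitrogen has H0, not H1.
(B) has a primary amide (-C(=O)NH2) but the -C(=O)NH2 nitrogen has H2, not H1.
(C) contains an N-methylamino group (-NHCH3), which satisfies every atom and bond constraint.
(D) has a primary amide (-C(=O)NH2) but the -C(=O)NH2 nitrogen has H2, not H1.
So the answer is (C).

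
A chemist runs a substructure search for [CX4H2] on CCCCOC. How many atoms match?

The query [CX4H2] means: sp3 carbon (X4) with exactly two hydrogens.
Check the 6 heavy atoms by environment: 3× C (H2, X4) → match; 1× O (H0, X2) → no; 2× C (H3, X4) → no.
That gives 3 matching atoms.

3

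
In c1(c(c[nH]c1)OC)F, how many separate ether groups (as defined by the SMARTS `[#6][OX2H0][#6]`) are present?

1

[#6][OX2H0][#6] is the SMARTS for an ether: an aliphatic oxygen bridging two carbons with no H on the oxygen.
Exactly one fragment in the molecule meets all constraints, giving 1 match.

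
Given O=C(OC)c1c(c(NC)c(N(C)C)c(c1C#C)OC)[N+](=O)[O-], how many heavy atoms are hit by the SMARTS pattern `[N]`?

3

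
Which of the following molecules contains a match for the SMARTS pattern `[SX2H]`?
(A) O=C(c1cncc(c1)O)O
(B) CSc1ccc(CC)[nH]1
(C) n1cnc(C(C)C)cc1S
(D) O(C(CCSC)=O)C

C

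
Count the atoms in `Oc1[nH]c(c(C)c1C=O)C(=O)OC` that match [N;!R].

The query [N;!R] means: aliphatic nitrogen not in a ring.
Check the 13 heavy atoms by environment: 1× n (aromatic, in 5-ring) → no; 4× c (aromatic, in 5-ring) → no; 4× C (acyclic) → no; 4× O (acyclic) → no.
No environment satisfies the query, so 0 matching atoms.

0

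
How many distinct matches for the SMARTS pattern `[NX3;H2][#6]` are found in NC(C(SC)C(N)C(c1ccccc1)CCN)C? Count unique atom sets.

3

[NX3;H2][#6] is the SMARTS for a primary amine: a trivalent nitrogen with two H attached to carbon.
The molecule carries 3 separate instances of a primary amino group (-NH2) meeting every constraint; each maps to a distinct set of atoms, giving 3 matches.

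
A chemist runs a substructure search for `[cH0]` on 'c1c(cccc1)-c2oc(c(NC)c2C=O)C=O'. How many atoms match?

5

Check the 17 heavy atoms by environment: 1× o (aromatic, H0) → no; 5× c (aromatic, H0) → match; 2× C (H1) → no; 2× O (H0) → no; 5× c (aromatic, H1) → no; 1× N (H1) → no; 1× C (H3) → no.
That gives 5 matching atoms.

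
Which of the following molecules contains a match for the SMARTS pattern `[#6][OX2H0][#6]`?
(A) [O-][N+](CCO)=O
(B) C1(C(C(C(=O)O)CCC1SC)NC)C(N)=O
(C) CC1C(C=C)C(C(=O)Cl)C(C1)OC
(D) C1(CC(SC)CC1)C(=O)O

[#6][OX2H0][#6] describes an aliphatic oxygen bridging two carbons with no H on the oxygen (an ether).
(A) has a hydroxyl group (-OH) but the oxygen has H1, not H0 bridging two carbons.
(B) has a carboxylic acid group (-C(=O)OH) but the -OH oxygen has H1; the =O is OX1, not OX2.
(C) contains a methoxy ether (-OCH3), which satisfies every atom and bond constraint.
(D) has a carboxylic acid group (-C(=O)OH) but the -OH oxygen has H1; the =O is OX1, not OX2.
So the answer is (C).

C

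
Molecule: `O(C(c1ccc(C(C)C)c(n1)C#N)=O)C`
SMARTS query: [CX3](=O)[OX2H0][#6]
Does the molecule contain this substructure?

Yes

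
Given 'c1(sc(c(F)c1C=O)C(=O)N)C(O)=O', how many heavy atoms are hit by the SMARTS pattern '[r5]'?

The query [r5] means: r5 matches atoms in a five-membered ring.
Check the 14 heavy atoms by environment: 1× s (aromatic, in 5-ring) → match; 4× c (aromatic, in 5-ring) → match; 3× C (acyclic) → no; 4× O (acyclic) → no; 1× F (acyclic) → no; 1× N (acyclic) → no.
Summing the matching environments: 1 + 4 = 5 matching atoms.

5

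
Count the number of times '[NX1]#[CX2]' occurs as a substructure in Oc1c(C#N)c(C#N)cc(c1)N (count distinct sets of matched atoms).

2

[NX1]#[CX2] is the SMARTS for a nitrile: a nitrogen triple-bonded to a two-connected carbon.
The molecule carries 2 separate instances of a nitrile (-C#N) meeting every constraint; each maps to a distinct set of atoms, giving 2 matches.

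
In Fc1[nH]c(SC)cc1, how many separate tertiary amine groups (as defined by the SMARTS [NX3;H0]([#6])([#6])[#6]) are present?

0

[NX3;H0]([#6])([#6])[#6] is the SMARTS for a tertiary amine: a trivalent nitrogen with no H, bonded to three carbons.
No fragment in the molecule satisfies every constraint, giving 0 matches.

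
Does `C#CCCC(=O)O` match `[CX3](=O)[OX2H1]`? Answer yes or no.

The pattern [CX3](=O)[OX2H1] describes an sp2 carbon double-bonded to O and single-bonded to an -OH oxygen — a carboxylic acid.
The molecule carries a carboxylic acid group (-C(=O)OH), whose atoms satisfy every constraint of the query, so the pattern matches.

Yes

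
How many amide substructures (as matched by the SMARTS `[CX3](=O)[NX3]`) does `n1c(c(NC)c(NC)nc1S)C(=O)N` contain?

1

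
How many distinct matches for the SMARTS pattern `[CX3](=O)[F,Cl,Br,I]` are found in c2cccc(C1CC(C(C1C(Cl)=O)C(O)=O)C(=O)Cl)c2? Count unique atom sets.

2

[CX3](=O)[F,Cl,Br,I] is the SMARTS for an acyl halide: a carbonyl carbon bonded to a halogen.
The molecule carries 2 separate instances of an acyl chloride (-C(=O)Cl) meeting every constraint; each maps to a distinct set of atoms, giving 2 matches.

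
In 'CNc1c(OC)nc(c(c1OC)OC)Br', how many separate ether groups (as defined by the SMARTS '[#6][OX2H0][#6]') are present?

3

[#6][OX2H0][#6] is the SMARTS for an ether: an aliphatic oxygen bridging two carbons with no H on the oxygen.
The molecule carries 3 separate instances of a methoxy ether (-OCH3) meeting every constraint; each maps to a distinct set of atoms, giving 3 matches.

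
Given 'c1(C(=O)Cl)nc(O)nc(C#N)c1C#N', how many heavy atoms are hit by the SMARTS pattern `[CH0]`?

The query [CH0] means: aliphatic carbon with no attached hydrogen.
Check the 14 heavy atoms by environment: 2× n (aromatic, H0) → no; 4× c (aromatic, H0) → no; 3× C (H0) → match; 2× N (H0) → no; 1× O (H1) → no; 1× O (H0) → no; 1× Cl (H0) → no.
That gives 3 matching atoms.

3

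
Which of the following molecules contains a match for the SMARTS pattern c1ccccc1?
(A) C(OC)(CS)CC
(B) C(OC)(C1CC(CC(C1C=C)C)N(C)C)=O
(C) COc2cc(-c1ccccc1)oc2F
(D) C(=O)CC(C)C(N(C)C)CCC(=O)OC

C

c1ccccc1 describes six aromatic carbons in a ring (a benzene ring).
(A) has a methyl group (-CH3) but no six-membered all-carbon aromatic ring is present.
(B) has a methyl group (-CH3) but no six-membered all-carbon aromatic ring is present.
(C) contains a phenyl ring, which satisfies every atom and bond constraint.
(D) has a methyl group (-CH3) but no six-membered all-carbon aromatic ring is present.
So the answer is (C).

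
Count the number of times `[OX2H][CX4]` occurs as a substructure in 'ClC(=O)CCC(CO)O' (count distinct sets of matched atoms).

[OX2H][CX4] is the SMARTS for an aliphatic alcohol: a hydroxyl oxygen bound to an sp3 (X4) carbon.
The molecule carries 2 separate instances of a hydroxyl group (-OH) meeting every constraint; each maps to a distinct set of atoms, giving 2 matches.

2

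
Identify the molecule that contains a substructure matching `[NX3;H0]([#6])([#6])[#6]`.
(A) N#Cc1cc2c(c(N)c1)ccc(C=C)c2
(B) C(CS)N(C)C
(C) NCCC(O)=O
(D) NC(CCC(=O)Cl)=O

B

[NX3;H0]([#6])([#6])[#6] describes a trivalent nitrogen with no H, bonded to three carbons (a tertiary amine).
(A) has a primary amino group (-NH2) but the nitrogen has H2, not H0 with three carbons.
(B) contains a dimethylamino group (-N(CH3)2), which satisfies every atom and bond constraint.
(C) has a primary amino group (-NH2) but the nitrogen has H2, not H0 with three carbons.
(D) has a primary amide (-C(=O)NH2) but the amide nitrogen has H2 and only one carbon neighbour.
So the answer is (B).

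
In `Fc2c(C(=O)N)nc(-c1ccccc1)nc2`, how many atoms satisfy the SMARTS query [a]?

The query [a] means: a matches any aromatic atom.
Check the 16 heavy atoms by environment: 2× n (aromatic) → match; 10× c (aromatic) → match; 1× F → no; 1× C → no; 1× O → no; 1× N → no.
Summing the matching environments: 2 + 10 = 12 matching atoms.

12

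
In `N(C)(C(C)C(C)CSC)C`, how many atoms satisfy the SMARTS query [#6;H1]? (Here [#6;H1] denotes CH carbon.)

The query [#6;H1] means: any carbon bearing exactly one hydrogen.
Check the 10 heavy atoms by environment: 5× C (H3) → no; 2× C (H1) → match; 1× C (H2) → no; 1× S (H0) → no; 1× N (H0) → no.
That gives 2 matching atoms.

2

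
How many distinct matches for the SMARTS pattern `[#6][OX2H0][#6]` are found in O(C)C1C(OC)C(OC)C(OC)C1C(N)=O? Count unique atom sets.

[#6][OX2H0][#6] is the SMARTS for an ether: an aliphatic oxygen bridging two carbons with no H on the oxygen.
The molecule carries 4 separate instances of a methoxy ether (-OCH3) meeting every constraint; each maps to a distinct set of atoms, giving 4 matches.

4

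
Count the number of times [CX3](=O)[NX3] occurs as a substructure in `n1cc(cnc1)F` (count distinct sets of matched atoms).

[CX3](=O)[NX3] is the SMARTS for an amide: a carbonyl carbon bonded to a trivalent nitrogen.
No fragment in the molecule satisfies every constraint, giving 0 matches.

0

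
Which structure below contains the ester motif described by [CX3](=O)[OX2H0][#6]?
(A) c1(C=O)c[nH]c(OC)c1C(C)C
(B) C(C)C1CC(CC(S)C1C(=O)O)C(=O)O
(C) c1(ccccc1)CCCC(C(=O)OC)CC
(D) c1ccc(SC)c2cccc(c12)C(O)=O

C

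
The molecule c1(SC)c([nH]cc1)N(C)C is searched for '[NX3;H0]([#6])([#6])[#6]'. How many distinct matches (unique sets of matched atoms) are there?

1

[NX3;H0]([#6])([#6])[#6] is the SMARTS for a tertiary amine: a trivalent nitrogen with no H, bonded to three carbons.
Exactly one fragment in the molecule meets all constraints, giving 1 match.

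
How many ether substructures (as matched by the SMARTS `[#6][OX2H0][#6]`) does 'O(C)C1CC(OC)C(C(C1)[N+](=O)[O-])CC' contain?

2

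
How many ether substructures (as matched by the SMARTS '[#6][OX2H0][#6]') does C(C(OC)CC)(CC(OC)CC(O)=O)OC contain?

[#6][OX2H0][#6] is the SMARTS for an ether: an aliphatic oxygen bridging two carbons with no H on the oxygen.
The molecule carries 3 separate instances of a methoxy ether (-OCH3) meeting every constraint; each maps to a distinct set of atoms, giving 3 matches.

3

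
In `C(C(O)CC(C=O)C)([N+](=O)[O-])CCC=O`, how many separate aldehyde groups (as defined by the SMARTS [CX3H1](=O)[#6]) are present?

2

[CX3H1](=O)[#6] is the SMARTS for an aldehyde: an sp2 carbon with one H, double-bonded to O and single-bonded to carbon.
The molecule carries 2 separate instances of an aldehyde (-CHO) meeting every constraint; each maps to a distinct set of atoms, giving 2 matches.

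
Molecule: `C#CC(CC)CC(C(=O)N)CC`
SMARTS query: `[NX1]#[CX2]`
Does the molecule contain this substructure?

The pattern [NX1]#[CX2] describes a nitrogen triple-bonded to a two-connected carbon — a nitrile.
The closest candidate here is a primary amide (-C(=O)NH2), but the nitrogen is NX3, not NX1. No other fragment satisfies the full query, so there is no match.

No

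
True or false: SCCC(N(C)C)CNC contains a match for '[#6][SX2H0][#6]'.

The pattern [#6][SX2H0][#6] describes an aliphatic sulfur bridging two carbons with no H on the sulfur — a thioether.
The closest candidate here is a thiol (-SH), but the sulfur has H1, not H0 bridging two carbons. No other fragment satisfies the full query, so there is no match.

False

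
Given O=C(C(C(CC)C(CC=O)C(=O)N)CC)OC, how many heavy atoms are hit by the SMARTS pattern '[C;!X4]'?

3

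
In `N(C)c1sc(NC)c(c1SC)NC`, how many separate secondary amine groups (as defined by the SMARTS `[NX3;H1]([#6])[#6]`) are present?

3

[NX3;H1]([#6])[#6] is the SMARTS for a secondary amine: a trivalent nitrogen with one H, bonded to two carbons.
The molecule carries 3 separate instances of an N-methylamino group (-NHCH3) meeting every constraint; each maps to a distinct set of atoms, giving 3 matches.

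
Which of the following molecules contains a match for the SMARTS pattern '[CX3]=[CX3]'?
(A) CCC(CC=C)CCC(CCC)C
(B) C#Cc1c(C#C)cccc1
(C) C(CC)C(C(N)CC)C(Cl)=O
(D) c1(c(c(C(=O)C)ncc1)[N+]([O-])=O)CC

[CX3]=[CX3] describes a non-aromatic C=C double bond between two sp2 carbons (an alkene).
(A) contains a vinyl group (-CH=CH2), which satisfies every atom and bond constraint.
(B) has an ethynyl group (-C#CH) but the C-C bond is a triple bond, not a double bond.
(C) has an ethyl group (-CH2CH3) but its C-C bond is a single bond between CX4 carbons, not CX3=CX3.
(D) has an ethyl group (-CH2CH3) but its C-C bond is a single bond between CX4 carbons, not CX3=CX3.
So the answer is (A).

A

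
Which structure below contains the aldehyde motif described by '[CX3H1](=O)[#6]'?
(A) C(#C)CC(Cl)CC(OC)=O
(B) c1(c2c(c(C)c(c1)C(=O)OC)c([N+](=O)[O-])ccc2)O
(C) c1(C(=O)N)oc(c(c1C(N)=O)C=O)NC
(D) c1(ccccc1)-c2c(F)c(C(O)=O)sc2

C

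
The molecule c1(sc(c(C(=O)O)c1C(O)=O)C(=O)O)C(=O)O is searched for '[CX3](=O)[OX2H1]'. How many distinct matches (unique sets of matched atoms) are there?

4

[CX3](=O)[OX2H1] is the SMARTS for a carboxylic acid: an sp2 carbon double-bonded to O and single-bonded to an -OH oxygen.
The molecule carries 4 separate instances of a carboxylic acid group (-C(=O)OH) meeting every constraint; each maps to a distinct set of atoms, giving 4 matches.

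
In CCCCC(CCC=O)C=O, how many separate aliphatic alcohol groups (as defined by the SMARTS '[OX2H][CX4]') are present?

0

[OX2H][CX4] is the SMARTS for an aliphatic alcohol: a hydroxyl oxygen bound to an sp3 (X4) carbon.
No fragment in the molecule satisfies every constraint, giving 0 matches.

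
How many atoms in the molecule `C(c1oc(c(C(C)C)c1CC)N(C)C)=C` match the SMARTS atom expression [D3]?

6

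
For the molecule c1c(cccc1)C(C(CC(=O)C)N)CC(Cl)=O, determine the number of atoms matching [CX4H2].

2

The query [CX4H2] means: sp3 carbon (X4) with exactly two hydrogens.
Check the 17 heavy atoms by environment: 2× C (H2, X4) → match; 2× C (H1, X4) → no; 2× C (H0, X3) → no; 2× O (H0, X1) → no; 1× Cl (H0, X1) → no; 1× c (aromatic, H0, X3) → no; 5× c (aromatic, H1, X3) → no; 1× N (H2, X3) → no; 1× C (H3, X4) → no.
That gives 2 matching atoms.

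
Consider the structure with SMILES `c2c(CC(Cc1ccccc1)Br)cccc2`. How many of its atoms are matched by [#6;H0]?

2

The query [#6;H0] means: any carbon with no attached hydrogen.
Check the 16 heavy atoms by environment: 2× C (H2) → no; 1× C (H1) → no; 2× c (aromatic, H0) → match; 10× c (aromatic, H1) → no; 1× Br (H0) → no.
That gives 2 matching atoms.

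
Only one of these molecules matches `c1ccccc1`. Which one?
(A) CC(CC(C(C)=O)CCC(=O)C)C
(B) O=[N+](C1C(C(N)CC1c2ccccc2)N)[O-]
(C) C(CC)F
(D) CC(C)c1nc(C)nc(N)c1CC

B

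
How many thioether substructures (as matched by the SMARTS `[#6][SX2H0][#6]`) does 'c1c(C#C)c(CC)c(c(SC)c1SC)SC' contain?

3

[#6][SX2H0][#6] is the SMARTS for a thioether: an aliphatic sulfur bridging two carbons with no H on the sulfur.
The molecule carries 3 separate instances of a methylthio ether (-SCH3) meeting every constraint; each maps to a distinct set of atoms, giving 3 matches.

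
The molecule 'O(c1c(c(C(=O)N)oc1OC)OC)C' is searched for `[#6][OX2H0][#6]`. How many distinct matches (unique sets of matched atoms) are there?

[#6][OX2H0][#6] is the SMARTS for an ether: an aliphatic oxygen bridging two carbons with no H on the oxygen.
The molecule carries 3 separate instances of a methoxy ether (-OCH3) meeting every constraint; each maps to a distinct set of atoms, giving 3 matches.

3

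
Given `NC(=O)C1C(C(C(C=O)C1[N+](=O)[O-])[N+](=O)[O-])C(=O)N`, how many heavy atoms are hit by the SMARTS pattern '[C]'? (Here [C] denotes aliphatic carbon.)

8

The query [C] means: uppercase C matches aliphatic (non-aromatic) carbon only.
Check the 19 heavy atoms by environment: 8× C → match; 2× N (charge +1) → no; 2× O (charge -1) → no; 5× O → no; 2× N → no.
That gives 8 matching atoms.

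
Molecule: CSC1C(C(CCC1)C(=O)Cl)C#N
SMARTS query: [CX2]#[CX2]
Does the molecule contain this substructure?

The pattern [CX2]#[CX2] describes a carbon-carbon triple bond — an alkyne.
The closest candidate here is a nitrile (-C#N), but the triple bond is C#N, not C#C. No other fragment satisfies the full query, so there is no match.

No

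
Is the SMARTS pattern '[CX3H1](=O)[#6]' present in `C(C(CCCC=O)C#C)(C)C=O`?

Yes

The pattern [CX3H1](=O)[#6] describes an sp2 carbon with one H, double-bonded to O and single-bonded to carbon — an aldehyde.
The molecule carries an aldehyde (-CHO), whose atoms satisfy every constraint of the query, so the pattern matches.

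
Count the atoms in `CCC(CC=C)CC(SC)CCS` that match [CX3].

2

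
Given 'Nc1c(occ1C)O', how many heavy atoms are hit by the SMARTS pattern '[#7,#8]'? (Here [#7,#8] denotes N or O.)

3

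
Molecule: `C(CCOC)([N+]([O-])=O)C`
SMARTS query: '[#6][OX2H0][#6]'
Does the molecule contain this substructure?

Yes

The pattern [#6][OX2H0][#6] describes an aliphatic oxygen bridging two carbons with no H on the oxygen — an ether.
The molecule carries a methoxy ether (-OCH3), whose atoms satisfy every constraint of the query, so the pattern matches.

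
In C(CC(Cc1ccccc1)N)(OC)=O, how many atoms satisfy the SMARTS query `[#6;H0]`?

Check the 14 heavy atoms by environment: 2× C (H2) → no; 1× C (H1) → no; 1× N (H2) → no; 1× c (aromatic, H0) → match; 5× c (aromatic, H1) → no; 1× C (H0) → match; 2× O (H0) → no; 1× C (H3) → no.
Summing the matching environments: 1 + 1 = 2 matching atoms.

2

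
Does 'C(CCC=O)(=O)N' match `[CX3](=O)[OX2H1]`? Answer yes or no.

The pattern [CX3](=O)[OX2H1] describes an sp2 carbon double-bonded to O and single-bonded to an -OH oxygen — a carboxylic acid.
The closest candidate here is a primary amide (-C(=O)NH2), but the carbonyl is bonded to N, not to an -OH oxygen. No other fragment satisfies the full query, so there is no match.

No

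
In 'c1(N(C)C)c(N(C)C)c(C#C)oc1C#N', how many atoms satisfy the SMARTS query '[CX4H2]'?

0

Check the 15 heavy atoms by environment: 1× o (aromatic, H0, X2) → no; 4× c (aromatic, H0, X3) → no; 2× C (H0, X2) → no; 1× N (H0, X1) → no; 1× C (H1, X2) → no; 2× N (H0, X3) → no; 4× C (H3, X4) → no.
No environment satisfies the query, so 0 matching atoms.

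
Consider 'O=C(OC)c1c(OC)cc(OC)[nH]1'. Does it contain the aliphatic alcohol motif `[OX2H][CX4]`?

The pattern [OX2H][CX4] describes a hydroxyl oxygen bound to an sp3 (X4) carbon — an aliphatic alcohol.
The closest candidate here is a methoxy ether (-OCH3), but the oxygen has H0 (ether), not H1. No other fragment satisfies the full query, so there is no match.

No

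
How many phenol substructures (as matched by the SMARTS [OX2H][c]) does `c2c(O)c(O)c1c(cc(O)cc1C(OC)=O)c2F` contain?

[OX2H][c] is the SMARTS for a phenol: a hydroxyl oxygen attached to an aromatic carbon.
The molecule carries 3 separate instances of a hydroxyl group (-OH) meeting every constraint; each maps to a distinct set of atoms, giving 3 matches.

3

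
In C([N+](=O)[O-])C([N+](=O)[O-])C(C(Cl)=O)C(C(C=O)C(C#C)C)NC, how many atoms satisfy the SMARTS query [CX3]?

The query [CX3] means: C with X3: aliphatic carbon with exactly 3 total connections.
Check the 22 heavy atoms by environment: 8× C (X4) → no; 2× N (charge +1, X3) → no; 2× O (charge -1, X1) → no; 4× O (X1) → no; 2× C (X2) → no; 2× C (X3) → match; 1× Cl (X1) → no; 1× N (X3) → no.
That gives 2 matching atoms.

2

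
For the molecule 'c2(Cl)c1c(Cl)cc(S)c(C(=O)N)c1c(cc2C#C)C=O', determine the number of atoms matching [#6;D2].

The query [#6;D2] means: any carbon bonded to exactly two heavy atoms.
Check the 20 heavy atoms by environment: 8× c (aromatic, D3) → no; 2× c (aromatic, D2) → match; 1× S (D1) → no; 2× Cl (D1) → no; 1× C (D3) → no; 2× O (D1) → no; 1× N (D1) → no; 2× C (D2) → match; 1× C (D1) → no.
Summing the matching environments: 2 + 2 = 4 matching atoms.

4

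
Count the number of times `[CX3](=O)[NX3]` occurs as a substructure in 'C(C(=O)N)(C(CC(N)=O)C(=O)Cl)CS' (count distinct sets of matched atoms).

2

[CX3](=O)[NX3] is the SMARTS for an amide: a carbonyl carbon bonded to a trivalent nitrogen.
The molecule carries 2 separate instances of a primary amide (-C(=O)NH2) meeting every constraint; each maps to a distinct set of atoms, giving 2 matches.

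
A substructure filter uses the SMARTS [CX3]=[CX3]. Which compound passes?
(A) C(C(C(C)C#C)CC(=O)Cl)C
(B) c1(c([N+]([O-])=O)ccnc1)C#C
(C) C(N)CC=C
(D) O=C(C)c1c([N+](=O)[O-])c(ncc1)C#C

C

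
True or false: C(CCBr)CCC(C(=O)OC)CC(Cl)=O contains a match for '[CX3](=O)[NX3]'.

False

The pattern [CX3](=O)[NX3] describes a carbonyl carbon bonded to a trivalent nitrogen — an amide.
The closest candidate here is a methyl-ester group (-C(=O)OCH3), but the carbonyl is bonded to O, not to an NX3 nitrogen. No other fragment satisfies the full query, so there is no match.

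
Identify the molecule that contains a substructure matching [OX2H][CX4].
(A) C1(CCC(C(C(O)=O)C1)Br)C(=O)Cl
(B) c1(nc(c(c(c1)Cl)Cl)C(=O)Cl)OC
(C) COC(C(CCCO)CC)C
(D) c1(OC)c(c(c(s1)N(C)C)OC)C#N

[OX2H][CX4] describes a hydroxyl oxygen bound to an sp3 (X4) carbon (an aliphatic alcohol).
(A) has a carboxylic acid group (-C(=O)OH) but the -OH is on a CX3 carbonyl carbon, not a CX4 carbon.
(B) has a methoxy ether (-OCH3) but the oxygen has H0 (ether), not H1.
(C) contains a hydroxyl group (-OH), which satisfies every atom and bond constraint.
(D) has a methoxy ether (-OCH3) but the oxygen has H0 (ether), not H1.
So the answer is (C).

C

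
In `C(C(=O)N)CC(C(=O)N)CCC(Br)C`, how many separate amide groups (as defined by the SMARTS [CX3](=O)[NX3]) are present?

[CX3](=O)[NX3] is the SMARTS for an amide: a carbonyl carbon bonded to a trivalent nitrogen.
The molecule carries 2 separate instances of a primary amide (-C(=O)NH2) meeting every constraint; each maps to a distinct set of atoms, giving 2 matches.

2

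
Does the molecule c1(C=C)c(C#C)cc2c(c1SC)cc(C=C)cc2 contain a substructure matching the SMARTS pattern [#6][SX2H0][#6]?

Yes

The pattern [#6][SX2H0][#6] describes an aliphatic sulfur bridging two carbons with no H on the sulfur — a thioether.
The molecule carries a methylthio ether (-SCH3), whose atoms satisfy every constraint of the query, so the pattern matches.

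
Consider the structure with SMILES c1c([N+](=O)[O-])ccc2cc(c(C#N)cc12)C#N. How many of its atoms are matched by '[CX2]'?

2

The query [CX2] means: C with X2: aliphatic carbon with exactly 2 total connections.
Check the 17 heavy atoms by environment: 10× c (aromatic, X3) → no; 1× N (charge +1, X3) → no; 1× O (charge -1, X1) → no; 1× O (X1) → no; 2× C (X2) → match; 2× N (X1) → no.
That gives 2 matching atoms.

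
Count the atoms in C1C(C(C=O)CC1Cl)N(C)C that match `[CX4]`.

The query [CX4] means: C with X4: aliphatic carbon with exactly 4 total connections (bonds + H).
Check the 11 heavy atoms by environment: 7× C (X4) → match; 1× Cl (X1) → no; 1× N (X3) → no; 1× C (X3) → no; 1× O (X1) → no.
That gives 7 matching atoms.

7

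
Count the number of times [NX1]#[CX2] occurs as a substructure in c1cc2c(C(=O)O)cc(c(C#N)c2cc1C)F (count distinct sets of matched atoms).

1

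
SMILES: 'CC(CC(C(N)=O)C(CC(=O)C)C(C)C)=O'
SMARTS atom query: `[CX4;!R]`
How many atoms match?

The query [CX4;!R] means: aliphatic carbon with four total connections, not in a ring.
Check the 16 heavy atoms by environment: 9× C (X4, acyclic) → match; 3× C (X3, acyclic) → no; 3× O (X1, acyclic) → no; 1× N (X3, acyclic) → no.
That gives 9 matching atoms.

9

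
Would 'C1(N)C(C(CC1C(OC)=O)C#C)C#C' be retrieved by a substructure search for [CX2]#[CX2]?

Yes

The pattern [CX2]#[CX2] describes a carbon-carbon triple bond — an alkyne.
The molecule carries an ethynyl group (-C#CH), whose atoms satisfy every constraint of the query, so the pattern matches.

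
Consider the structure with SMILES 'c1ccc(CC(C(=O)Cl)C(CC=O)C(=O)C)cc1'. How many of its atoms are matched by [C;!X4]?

3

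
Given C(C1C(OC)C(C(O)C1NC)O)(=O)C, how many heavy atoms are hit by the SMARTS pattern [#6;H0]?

The query [#6;H0] means: any carbon with no attached hydrogen.
Check the 14 heavy atoms by environment: 5× C (H1) → no; 2× O (H1) → no; 1× C (H0) → match; 2× O (H0) → no; 3× C (H3) → no; 1× N (H1) → no.
That gives 1 matching atom.

1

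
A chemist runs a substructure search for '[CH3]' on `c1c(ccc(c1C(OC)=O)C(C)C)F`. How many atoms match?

3

The query [CH3] means: aliphatic carbon with exactly three hydrogens.
Check the 14 heavy atoms by environment: 3× c (aromatic, H1) → no; 3× c (aromatic, H0) → no; 1× F (H0) → no; 1× C (H0) → no; 2× O (H0) → no; 3× C (H3) → match; 1× C (H1) → no.
That gives 3 matching atoms.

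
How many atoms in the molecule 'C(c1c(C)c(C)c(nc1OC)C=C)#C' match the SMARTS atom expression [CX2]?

The query [CX2] means: C with X2: aliphatic carbon with exactly 2 total connections.
Check the 14 heavy atoms by environment: 1× n (aromatic, X2) → no; 5× c (aromatic, X3) → no; 2× C (X3) → no; 3× C (X4) → no; 1× O (X2) → no; 2× C (X2) → match.
That gives 2 matching atoms.

2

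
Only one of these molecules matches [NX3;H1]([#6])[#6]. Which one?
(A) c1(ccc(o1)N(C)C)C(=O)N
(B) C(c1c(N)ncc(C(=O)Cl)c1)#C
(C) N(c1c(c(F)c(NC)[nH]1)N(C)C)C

C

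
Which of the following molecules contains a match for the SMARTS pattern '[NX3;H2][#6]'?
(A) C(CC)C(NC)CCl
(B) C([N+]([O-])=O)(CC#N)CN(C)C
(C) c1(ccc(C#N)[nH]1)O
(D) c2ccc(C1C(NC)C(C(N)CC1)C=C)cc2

D

[NX3;H2][#6] describes a trivalent nitrogen with two H attached to carbon (a primary amine).
(A) has an N-methylamino group (-NHCH3) but the nitrogen bears two carbons and only one H (H1), not H2.
(B) has a dimethylamino group (-N(CH3)2) but the nitrogen has H0, not H2.
(C) has a nitrile (-C#N) but the nitrogen is NX1 (triple-bonded), not NX3 with two H.
(D) contains a primary amino group (-NH2), which satisfies every atom and bond constraint.
So the answer is (D).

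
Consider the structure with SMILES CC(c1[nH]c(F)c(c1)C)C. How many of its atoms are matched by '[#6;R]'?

4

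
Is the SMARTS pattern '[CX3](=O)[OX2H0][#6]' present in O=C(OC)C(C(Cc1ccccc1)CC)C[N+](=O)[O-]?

Yes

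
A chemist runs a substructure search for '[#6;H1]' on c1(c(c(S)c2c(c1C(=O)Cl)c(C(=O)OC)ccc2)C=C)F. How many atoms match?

4

The query [#6;H1] means: any carbon bearing exactly one hydrogen.
Check the 21 heavy atoms by environment: 7× c (aromatic, H0) → no; 3× c (aromatic, H1) → match; 2× C (H0) → no; 3× O (H0) → no; 1× Cl (H0) → no; 1× C (H3) → no; 1× S (H1) → no; 1× F (H0) → no; 1× C (H1) → match; 1× C (H2) → no.
Summing the matching environments: 3 + 1 = 4 matching atoms.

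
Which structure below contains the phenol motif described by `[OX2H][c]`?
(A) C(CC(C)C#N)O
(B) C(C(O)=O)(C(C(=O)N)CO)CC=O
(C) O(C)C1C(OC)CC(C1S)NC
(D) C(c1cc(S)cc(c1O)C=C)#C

D

[OX2H][c] describes a hydroxyl oxygen attached to an aromatic carbon (a phenol).
(A) has a hydroxyl group (-OH) but the -OH is on an aliphatic carbon, not an aromatic c.
(B) has a hydroxyl group (-OH) but the -OH is on an aliphatic carbon, not an aromatic c.
(C) has a methoxy ether (-OCH3) but the oxygen has H0, not H1.
(D) contains a hydroxyl group (-OH), which satisfies every atom and bond constraint.
So the answer is (D).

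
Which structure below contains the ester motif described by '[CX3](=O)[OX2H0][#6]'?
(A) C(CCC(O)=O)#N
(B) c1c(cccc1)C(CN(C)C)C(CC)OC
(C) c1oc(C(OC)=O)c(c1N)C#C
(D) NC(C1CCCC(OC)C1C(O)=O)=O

C

[CX3](=O)[OX2H0][#6] describes a carbonyl carbon bonded to an oxygen that is itself bonded to carbon (no H on that O) (an ester).
(A) has a carboxylic acid group (-C(=O)OH) but the singly-bonded O carries H (OX2H1, not H0).
(B) has a methoxy ether (-OCH3) but the ether oxygen is not adjacent to a C=O carbon.
(C) contains a methyl-ester group (-C(=O)OCH3), which satisfies every atom and bond constraint.
(D) has a methoxy ether (-OCH3) but the ether oxygen is not adjacent to a C=O carbon.
So the answer is (C).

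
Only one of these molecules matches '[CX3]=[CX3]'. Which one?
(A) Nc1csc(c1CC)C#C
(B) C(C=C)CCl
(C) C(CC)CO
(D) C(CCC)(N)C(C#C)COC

[CX3]=[CX3] describes a non-aromatic C=C double bond between two sp2 carbons (an alkene).
(A) has an ethynyl group (-C#CH) but the C-C bond is a triple bond, not a double bond.
(B) contains a vinyl group (-CH=CH2), which satisfies every atom and bond constraint.
(C) has an ethyl group (-CH2CH3) but its C-C bond is a single bond between CX4 carbons, not CX3=CX3.
(D) has an ethynyl group (-C#CH) but the C-C bond is a triple bond, not a double bond.
So the answer is (B).

B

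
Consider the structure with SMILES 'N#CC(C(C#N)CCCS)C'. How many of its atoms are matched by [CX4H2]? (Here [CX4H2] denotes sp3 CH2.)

3

Check the 11 heavy atoms by environment: 3× C (H2, X4) → match; 2× C (H1, X4) → no; 1× C (H3, X4) → no; 2× C (H0, X2) → no; 2× N (H0, X1) → no; 1× S (H1, X2) → no.
That gives 3 matching atoms.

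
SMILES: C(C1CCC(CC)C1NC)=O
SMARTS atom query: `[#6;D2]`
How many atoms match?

The query [#6;D2] means: any carbon bonded to exactly two heavy atoms.
Check the 11 heavy atoms by environment: 4× C (D2) → match; 3× C (D3) → no; 2× C (D1) → no; 1× N (D2) → no; 1× O (D1) → no.
That gives 4 matching atoms.

4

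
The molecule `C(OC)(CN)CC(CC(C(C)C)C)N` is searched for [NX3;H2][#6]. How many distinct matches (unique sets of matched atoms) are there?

2

[NX3;H2][#6] is the SMARTS for a primary amine: a trivalent nitrogen with two H attached to carbon.
The molecule carries 2 separate instances of a primary amino group (-NH2) meeting every constraint; each maps to a distinct set of atoms, giving 2 matches.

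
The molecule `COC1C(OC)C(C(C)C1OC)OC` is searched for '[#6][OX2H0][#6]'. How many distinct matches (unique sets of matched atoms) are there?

4

[#6][OX2H0][#6] is the SMARTS for an ether: an aliphatic oxygen bridging two carbons with no H on the oxygen.
The molecule carries 4 separate instances of a methoxy ether (-OCH3) meeting every constraint; each maps to a distinct set of atoms, giving 4 matches.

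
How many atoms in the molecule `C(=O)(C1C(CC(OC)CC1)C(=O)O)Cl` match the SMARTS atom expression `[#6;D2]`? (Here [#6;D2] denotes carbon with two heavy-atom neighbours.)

The query [#6;D2] means: any carbon bonded to exactly two heavy atoms.
Check the 14 heavy atoms by environment: 5× C (D3) → no; 3× C (D2) → match; 3× O (D1) → no; 1× Cl (D1) → no; 1× O (D2) → no; 1× C (D1) → no.
That gives 3 matching atoms.

3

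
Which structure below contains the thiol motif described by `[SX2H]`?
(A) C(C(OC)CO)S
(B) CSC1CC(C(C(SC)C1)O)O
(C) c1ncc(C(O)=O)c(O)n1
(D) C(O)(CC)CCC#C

A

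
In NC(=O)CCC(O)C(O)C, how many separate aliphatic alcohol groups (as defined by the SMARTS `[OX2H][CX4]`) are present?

2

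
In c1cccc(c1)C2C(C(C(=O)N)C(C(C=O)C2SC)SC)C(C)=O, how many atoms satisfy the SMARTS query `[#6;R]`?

12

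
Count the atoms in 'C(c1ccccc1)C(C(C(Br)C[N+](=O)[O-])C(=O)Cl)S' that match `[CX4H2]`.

2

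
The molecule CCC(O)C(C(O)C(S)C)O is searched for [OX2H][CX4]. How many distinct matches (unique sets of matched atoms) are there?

3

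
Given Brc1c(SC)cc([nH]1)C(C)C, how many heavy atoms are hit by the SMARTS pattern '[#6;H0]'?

3

The query [#6;H0] means: any carbon with no attached hydrogen.
Check the 11 heavy atoms by environment: 1× n (aromatic, H1) → no; 3× c (aromatic, H0) → match; 1× c (aromatic, H1) → no; 1× C (H1) → no; 3× C (H3) → no; 1× S (H0) → no; 1× Br (H0) → no.
That gives 3 matching atoms.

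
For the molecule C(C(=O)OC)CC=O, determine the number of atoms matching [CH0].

1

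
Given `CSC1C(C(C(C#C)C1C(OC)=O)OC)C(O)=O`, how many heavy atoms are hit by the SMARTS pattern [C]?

The query [C] means: uppercase C matches aliphatic (non-aromatic) carbon only.
Check the 18 heavy atoms by environment: 12× C → match; 1× S → no; 5× O → no.
That gives 12 matching atoms.

12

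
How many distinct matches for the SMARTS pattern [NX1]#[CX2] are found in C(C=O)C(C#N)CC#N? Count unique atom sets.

2

[NX1]#[CX2] is the SMARTS for a nitrile: a nitrogen triple-bonded to a two-connected carbon.
The molecule carries 2 separate instances of a nitrile (-C#N) meeting every constraint; each maps to a distinct set of atoms, giving 2 matches.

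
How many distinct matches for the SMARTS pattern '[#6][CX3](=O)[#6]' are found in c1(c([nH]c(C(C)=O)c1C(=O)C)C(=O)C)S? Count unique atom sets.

3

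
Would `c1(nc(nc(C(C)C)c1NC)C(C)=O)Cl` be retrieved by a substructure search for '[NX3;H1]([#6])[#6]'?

Yes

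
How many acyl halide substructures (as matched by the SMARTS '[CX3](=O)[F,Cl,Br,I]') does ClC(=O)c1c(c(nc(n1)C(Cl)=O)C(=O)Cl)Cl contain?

3

[CX3](=O)[F,Cl,Br,I] is the SMARTS for an acyl halide: a carbonyl carbon bonded to a halogen.
The molecule carries 3 separate instances of an acyl chloride (-C(=O)Cl) meeting every constraint; each maps to a distinct set of atoms, giving 3 matches.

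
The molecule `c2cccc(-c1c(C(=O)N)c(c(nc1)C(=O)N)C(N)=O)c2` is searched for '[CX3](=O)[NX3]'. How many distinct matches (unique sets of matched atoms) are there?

3

[CX3](=O)[NX3] is the SMARTS for an amide: a carbonyl carbon bonded to a trivalent nitrogen.
The molecule carries 3 separate instances of a primary amide (-C(=O)NH2) meeting every constraint; each maps to a distinct set of atoms, giving 3 matches.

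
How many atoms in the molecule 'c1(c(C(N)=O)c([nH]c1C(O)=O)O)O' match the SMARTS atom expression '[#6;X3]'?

Check the 13 heavy atoms by environment: 1× n (aromatic, X3) → no; 4× c (aromatic, X3) → match; 3× O (X2) → no; 2× C (X3) → match; 2× O (X1) → no; 1× N (X3) → no.
Summing the matching environments: 4 + 2 = 6 matching atoms.

6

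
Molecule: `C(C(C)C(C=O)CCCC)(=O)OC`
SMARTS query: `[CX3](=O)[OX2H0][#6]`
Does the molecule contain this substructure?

Yes

The pattern [CX3](=O)[OX2H0][#6] describes a carbonyl carbon bonded to an oxygen that is itself bonded to carbon (no H on that O) — an ester.
The molecule carries a methyl-ester group (-C(=O)OCH3), whose atoms satisfy every constraint of the query, so the pattern matches.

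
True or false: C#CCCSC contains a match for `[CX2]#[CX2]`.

The pattern [CX2]#[CX2] describes a carbon-carbon triple bond — an alkyne.
The molecule carries an ethynyl group (-C#CH), whose atoms satisfy every constraint of the query, so the pattern matches.

True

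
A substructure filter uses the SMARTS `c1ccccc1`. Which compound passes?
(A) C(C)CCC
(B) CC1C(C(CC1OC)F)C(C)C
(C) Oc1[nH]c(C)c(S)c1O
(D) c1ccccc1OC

D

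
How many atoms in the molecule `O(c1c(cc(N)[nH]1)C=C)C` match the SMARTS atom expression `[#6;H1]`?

2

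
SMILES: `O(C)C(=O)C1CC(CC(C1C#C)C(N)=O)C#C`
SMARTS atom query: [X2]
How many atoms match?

5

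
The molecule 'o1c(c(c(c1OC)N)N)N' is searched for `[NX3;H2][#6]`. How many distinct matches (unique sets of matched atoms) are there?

3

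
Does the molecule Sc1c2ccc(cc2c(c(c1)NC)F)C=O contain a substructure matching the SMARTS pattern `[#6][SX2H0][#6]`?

The pattern [#6][SX2H0][#6] describes an aliphatic sulfur bridging two carbons with no H on the sulfur — a thioether.
The closest candidate here is a thiol (-SH), but the sulfur has H1, not H0 bridging two carbons. No other fragment satisfies the full query, so there is no match.

No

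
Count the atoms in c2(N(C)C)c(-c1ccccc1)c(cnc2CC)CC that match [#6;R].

11

The query [#6;R] means: carbon that is part of a ring.
Check the 19 heavy atoms by environment: 1× n (aromatic, in 6-ring) → no; 11× c (aromatic, in 6-ring) → match; 6× C (acyclic) → no; 1× N (acyclic) → no.
That gives 11 matching atoms.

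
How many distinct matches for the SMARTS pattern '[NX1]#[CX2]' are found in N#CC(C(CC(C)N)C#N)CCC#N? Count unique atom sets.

3

[NX1]#[CX2] is the SMARTS for a nitrile: a nitrogen triple-bonded to a two-connected carbon.
The molecule carries 3 separate instances of a nitrile (-C#N) meeting every constraint; each maps to a distinct set of atoms, giving 3 matches.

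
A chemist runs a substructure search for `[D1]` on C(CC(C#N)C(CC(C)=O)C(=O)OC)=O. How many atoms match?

6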